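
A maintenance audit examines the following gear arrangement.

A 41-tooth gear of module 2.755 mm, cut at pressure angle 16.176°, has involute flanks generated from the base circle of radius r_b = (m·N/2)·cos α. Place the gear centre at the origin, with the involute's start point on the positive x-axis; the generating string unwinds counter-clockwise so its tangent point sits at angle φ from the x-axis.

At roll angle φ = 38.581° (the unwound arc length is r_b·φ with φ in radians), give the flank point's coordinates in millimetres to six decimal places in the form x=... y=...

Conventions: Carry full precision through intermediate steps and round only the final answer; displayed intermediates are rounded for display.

x=65.179493 y=5.274029

class = single-mesh tooth geometry [base-circle involute, m = 2.755, 41T]
pitch radius r_p = m·N/2 = 2.755·41/2 = 56.477500
base radius r_b = r_p·cos α = 56.477500·cos 16.176° = 54.241582
roll angle φ = 38.581° = 0.67336548 rad
x = r_b·(cos φ + φ·sin φ) = 65.179493
y = r_b·(sin φ − φ·cos φ) = 5.274029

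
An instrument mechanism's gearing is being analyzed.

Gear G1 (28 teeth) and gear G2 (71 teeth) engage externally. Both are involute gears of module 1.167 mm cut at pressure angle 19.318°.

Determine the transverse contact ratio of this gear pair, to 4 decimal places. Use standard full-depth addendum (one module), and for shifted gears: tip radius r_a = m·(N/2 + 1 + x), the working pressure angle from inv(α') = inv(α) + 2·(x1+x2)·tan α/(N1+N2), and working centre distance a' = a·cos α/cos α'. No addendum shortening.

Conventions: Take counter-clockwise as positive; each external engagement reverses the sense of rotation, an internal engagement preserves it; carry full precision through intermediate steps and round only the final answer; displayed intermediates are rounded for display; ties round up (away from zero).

1.7594

recognized (one external pair, fixed centres): single-mesh tooth geometry, m = 1.167, N1 = 28, N2 = 71
base radii: r_b1 = 15.418123, r_b2 = 39.095954
tip radii: r_a1 = 17.505000, r_a2 = 42.595500
no profile shift: α' = α, a' = a
action lengths: √(r_a1²−r_b1²) = 8.288939, √(r_a2²−r_b2²) = 16.908075
base pitch p_b = π·m·cos α = 3.459819
CR = (8.288939 + 16.908075 − 57.766500·sin 19.31800°)/3.459819 = 1.759407
contact ratio ≈ 1.7594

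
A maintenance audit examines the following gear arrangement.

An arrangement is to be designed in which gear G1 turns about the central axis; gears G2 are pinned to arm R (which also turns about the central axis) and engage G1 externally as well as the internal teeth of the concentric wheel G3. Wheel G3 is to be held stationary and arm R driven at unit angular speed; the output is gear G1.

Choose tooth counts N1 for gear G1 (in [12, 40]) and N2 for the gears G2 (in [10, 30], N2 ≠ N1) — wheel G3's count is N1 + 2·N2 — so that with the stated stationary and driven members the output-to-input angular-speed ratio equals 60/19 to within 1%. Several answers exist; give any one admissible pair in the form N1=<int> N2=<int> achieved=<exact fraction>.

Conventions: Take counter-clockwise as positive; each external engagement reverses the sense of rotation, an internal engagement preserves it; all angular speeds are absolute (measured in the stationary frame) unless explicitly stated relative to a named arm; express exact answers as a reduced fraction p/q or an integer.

N1=19 N2=11 achieved=60/19

planetary set to be sized for 60/19 (Willis relation)
Willis with ω_ring = 0: ω_sun/ω_arm = (N1+N3)/N1; set equal to 60/19  ⇒  N3/N1 = 60/19 − 1 = 41/19
N3 = N1 + 2·N2  ⇒  N2/N1 = (N3/N1 − 1)/2 = (41/19 − 1)/2 = 11/19
smallest multiple with N1 ≥ 12 and N2 ≥ 10: k = 1  ⇒  N1 = 1·19 = 19, N2 = 1·11 = 11 (N1 ≤ 40, N2 ≤ 30, N2 ≠ N1 ✓), N3 = 19 + 2·11 = 41
check: (N1+N3)/N1 with N1 = 19, N3 = 41 gives 60/19; |achieved − target| = 0 ≤ 3/95 ✓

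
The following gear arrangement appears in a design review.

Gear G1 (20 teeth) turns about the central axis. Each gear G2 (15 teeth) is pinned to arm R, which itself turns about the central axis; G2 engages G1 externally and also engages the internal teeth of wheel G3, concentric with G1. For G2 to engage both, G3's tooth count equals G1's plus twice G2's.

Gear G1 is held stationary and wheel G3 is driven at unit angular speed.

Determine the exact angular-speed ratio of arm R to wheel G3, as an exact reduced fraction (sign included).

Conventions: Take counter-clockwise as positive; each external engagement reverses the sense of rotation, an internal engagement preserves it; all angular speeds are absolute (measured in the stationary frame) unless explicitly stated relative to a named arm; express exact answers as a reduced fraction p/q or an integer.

recognized (axles ride arm R): planetary set, 20/15/50 teeth
ring teeth: 20 + 2·15 = 50
20(ω_sun−ω_arm) = −50(ω_ring−ω_arm),  ω_sun = 0, ω_ring = 1
20(0−ω_arm) = −50(1−ω_arm)  ⇒  70·ω_arm = 50  ⇒  ω_arm = 5/7
ω_out/ω_in = 5/7

5/7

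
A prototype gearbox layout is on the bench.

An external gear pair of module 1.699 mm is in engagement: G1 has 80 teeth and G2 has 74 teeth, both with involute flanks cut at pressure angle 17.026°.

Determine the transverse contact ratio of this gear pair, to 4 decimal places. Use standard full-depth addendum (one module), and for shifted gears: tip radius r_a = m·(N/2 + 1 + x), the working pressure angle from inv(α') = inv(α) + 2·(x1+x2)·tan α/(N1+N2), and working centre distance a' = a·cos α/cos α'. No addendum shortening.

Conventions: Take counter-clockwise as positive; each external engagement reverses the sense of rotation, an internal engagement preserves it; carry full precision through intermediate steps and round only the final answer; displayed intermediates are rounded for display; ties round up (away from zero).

recognized (one external pair, fixed centres): single-mesh tooth geometry, m = 1.699, N1 = 80, N2 = 74
base radii: r_b1 = 64.981448, r_b2 = 60.107839
tip radii: r_a1 = 69.659000, r_a2 = 64.562000
no profile shift: α' = α, a' = a
action lengths: √(r_a1²−r_b1²) = 25.095571, √(r_a2²−r_b2²) = 23.564793
base pitch p_b = π·m·cos α = 5.103631
CR = (25.095571 + 23.564793 − 130.823000·sin 17.02600°)/5.103631 = 2.028880
contact ratio ≈ 2.0289

2.0289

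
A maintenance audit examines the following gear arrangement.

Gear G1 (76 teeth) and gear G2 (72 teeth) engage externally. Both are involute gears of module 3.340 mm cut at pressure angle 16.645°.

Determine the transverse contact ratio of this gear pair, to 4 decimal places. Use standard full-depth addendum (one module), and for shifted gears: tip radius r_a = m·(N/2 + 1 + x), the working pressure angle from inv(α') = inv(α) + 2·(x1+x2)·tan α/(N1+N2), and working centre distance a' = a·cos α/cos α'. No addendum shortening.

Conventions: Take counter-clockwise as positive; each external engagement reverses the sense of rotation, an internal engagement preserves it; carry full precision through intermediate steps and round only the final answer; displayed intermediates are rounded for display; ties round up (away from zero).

2.0520

single-mesh involute tooth geometry (76T engaging 72T at module 3.340)
base radii: r_b1 = 121.601785, r_b2 = 115.201691
tip radii: r_a1 = 130.260000, r_a2 = 123.580000
no profile shift: α' = α, a' = a
action lengths: √(r_a1²−r_b1²) = 46.697681, √(r_a2²−r_b2²) = 44.727918
base pitch p_b = π·m·cos α = 10.053244
CR = (46.697681 + 44.727918 − 247.160000·sin 16.64500°)/10.053244 = 2.051960
contact ratio ≈ 2.0520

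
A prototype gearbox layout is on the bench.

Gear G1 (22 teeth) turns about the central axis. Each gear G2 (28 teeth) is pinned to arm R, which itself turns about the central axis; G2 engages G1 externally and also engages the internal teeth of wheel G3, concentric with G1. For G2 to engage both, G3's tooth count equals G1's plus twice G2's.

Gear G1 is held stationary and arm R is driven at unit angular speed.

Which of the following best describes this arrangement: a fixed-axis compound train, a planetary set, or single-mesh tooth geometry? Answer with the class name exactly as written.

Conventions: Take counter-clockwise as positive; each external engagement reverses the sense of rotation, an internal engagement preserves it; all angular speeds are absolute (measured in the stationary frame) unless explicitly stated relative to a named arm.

planetary set

class = planetary set [G3 = 22+2·28 = 78; Willis about the carrier]
classification: planetary set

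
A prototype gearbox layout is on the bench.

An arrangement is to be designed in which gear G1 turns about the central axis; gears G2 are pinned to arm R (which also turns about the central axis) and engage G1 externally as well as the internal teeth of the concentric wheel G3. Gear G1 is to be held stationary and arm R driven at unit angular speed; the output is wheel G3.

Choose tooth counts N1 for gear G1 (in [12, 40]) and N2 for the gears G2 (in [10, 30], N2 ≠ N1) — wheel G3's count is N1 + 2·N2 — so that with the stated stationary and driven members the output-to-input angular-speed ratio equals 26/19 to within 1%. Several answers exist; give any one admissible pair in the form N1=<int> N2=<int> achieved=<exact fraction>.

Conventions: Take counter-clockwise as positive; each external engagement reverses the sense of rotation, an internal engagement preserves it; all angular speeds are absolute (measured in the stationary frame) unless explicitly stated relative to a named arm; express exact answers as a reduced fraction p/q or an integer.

N1=14 N2=12 achieved=26/19

class = planetary set [ratio 26/19 wanted; Willis about the carrier]
Willis with ω_sun = 0: ω_ring/ω_arm = (N1+N3)/N3; set equal to 26/19  ⇒  N3/N1 = 1/(26/19 − 1) = 19/7
N3 = N1 + 2·N2  ⇒  N2/N1 = (N3/N1 − 1)/2 = (19/7 − 1)/2 = 6/7
smallest multiple with N1 ≥ 12 and N2 ≥ 10: k = 2  ⇒  N1 = 2·7 = 14, N2 = 2·6 = 12 (N1 ≤ 40, N2 ≤ 30, N2 ≠ N1 ✓), N3 = 14 + 2·12 = 38
check: (N1+N3)/N3 with N1 = 14, N3 = 38 gives 26/19; |achieved − target| = 0 ≤ 13/950 ✓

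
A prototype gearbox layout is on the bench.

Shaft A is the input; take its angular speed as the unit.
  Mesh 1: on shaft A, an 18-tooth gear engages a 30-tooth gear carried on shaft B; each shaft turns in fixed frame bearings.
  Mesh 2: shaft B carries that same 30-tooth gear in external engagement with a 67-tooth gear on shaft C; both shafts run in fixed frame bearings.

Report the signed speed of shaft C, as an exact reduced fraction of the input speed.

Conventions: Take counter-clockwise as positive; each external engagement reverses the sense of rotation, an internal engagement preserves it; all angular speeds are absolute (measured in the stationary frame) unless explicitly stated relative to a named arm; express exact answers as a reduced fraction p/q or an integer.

2-mesh fixed-axis compound train (all bearings frame-fixed)
mesh 1 [18T→30T]: |ω|/ω_in = 1×18/30 = 3/5, sense flips to −
mesh 2 [30T→67T]: |ω|/ω_in = (3/5)×30/67 = 18/67, sense flips to +
signed output speed (× input speed) = 18/67

18/67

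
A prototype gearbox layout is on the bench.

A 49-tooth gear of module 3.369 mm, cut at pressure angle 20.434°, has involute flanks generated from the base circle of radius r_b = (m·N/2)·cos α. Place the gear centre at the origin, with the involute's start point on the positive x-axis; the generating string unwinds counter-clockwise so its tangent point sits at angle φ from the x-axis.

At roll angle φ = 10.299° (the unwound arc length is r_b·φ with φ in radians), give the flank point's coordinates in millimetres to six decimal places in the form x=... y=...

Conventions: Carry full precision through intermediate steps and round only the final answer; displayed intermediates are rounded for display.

x=78.586119 y=0.149257

single-mesh involute tooth geometry (49T wheel at module 3.369)
pitch radius r_p = m·N/2 = 3.369·49/2 = 82.540500
base radius r_b = r_p·cos α = 82.540500·cos 20.434° = 77.346637
roll angle φ = 10.299° = 0.17975146 rad
x = r_b·(cos φ + φ·sin φ) = 78.586119
y = r_b·(sin φ − φ·cos φ) = 0.149257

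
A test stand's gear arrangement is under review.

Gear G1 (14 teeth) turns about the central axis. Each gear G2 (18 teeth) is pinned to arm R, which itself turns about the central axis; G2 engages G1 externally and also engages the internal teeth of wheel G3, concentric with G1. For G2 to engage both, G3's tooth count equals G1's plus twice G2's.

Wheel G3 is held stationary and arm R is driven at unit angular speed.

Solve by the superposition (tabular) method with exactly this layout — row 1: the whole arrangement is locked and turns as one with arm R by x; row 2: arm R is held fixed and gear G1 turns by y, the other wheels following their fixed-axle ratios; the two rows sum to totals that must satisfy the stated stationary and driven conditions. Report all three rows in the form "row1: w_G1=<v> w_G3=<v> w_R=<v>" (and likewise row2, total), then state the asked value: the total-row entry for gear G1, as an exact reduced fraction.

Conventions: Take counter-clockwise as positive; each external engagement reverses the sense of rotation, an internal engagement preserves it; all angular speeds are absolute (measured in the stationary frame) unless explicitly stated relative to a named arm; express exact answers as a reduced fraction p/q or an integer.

topology: planetary set — G1 14T / G2 18T / G3 50T, arm = carrier (Willis)
row 1 (train locked, turned with arm): all members turn x
row 2 — arm fixed, fixed-axis ratios: sun y, ring −(14/50)·y, arm 0
boundary: total ω_ring = x − (14/50)·y = 0 and total ω_arm = x = 1  ⇒  y = 25/7, x = 1
row 2 ring = −(14/50)·25/7 = -1
totals (row 1 + row 2): sun 1 + 25/7 = 32/7, ring 1 + (-1) = 0, arm 1 + 0 = 1
asked cell (total, sun) = 32/7

row1: w_G1=1 w_G3=1 w_R=1
row2: w_G1=25/7 w_G3=-1 w_R=0
total: w_G1=32/7 w_G3=0 w_R=1
asked value: 32/7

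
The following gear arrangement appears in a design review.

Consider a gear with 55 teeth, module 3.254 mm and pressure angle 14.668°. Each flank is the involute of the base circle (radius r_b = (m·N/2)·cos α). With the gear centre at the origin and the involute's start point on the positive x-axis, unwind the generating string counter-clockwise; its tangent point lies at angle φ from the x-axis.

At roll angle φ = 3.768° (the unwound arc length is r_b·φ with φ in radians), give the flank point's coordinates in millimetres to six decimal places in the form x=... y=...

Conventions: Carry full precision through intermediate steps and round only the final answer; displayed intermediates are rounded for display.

single-mesh involute tooth geometry (55T wheel at module 3.254)
pitch radius r_p = m·N/2 = 3.254·55/2 = 89.485000
base radius r_b = r_p·cos α = 89.485000·cos 14.668° = 86.568624
roll angle φ = 3.768° = 0.06576401 rad
x = r_b·(cos φ + φ·sin φ) = 86.755622
y = r_b·(sin φ − φ·cos φ) = 0.008204

x=86.755622 y=0.008204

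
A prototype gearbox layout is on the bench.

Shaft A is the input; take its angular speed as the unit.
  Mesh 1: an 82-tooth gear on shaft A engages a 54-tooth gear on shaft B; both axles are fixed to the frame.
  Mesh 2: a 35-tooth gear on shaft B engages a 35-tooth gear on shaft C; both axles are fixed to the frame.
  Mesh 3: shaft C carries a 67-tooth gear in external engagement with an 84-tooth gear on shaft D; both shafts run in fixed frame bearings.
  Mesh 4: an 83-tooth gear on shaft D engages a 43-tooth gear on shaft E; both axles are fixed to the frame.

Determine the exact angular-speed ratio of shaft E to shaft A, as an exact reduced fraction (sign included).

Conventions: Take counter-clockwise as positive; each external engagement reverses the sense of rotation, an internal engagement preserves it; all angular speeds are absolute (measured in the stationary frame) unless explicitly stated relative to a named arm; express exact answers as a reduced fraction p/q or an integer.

class = fixed-axis compound train [4 meshes; 4 ratios multiply, 4 sense flips]
mesh 1 [82T→54T]: running ratio 41/27, sense −
mesh 2 [35T→35T]: running ratio 41/27, sense +
mesh 3 [67T→84T]: running ratio 2747/2268, sense −
mesh 4 [83T→43T]: running ratio 228001/97524, sense +
ω_out/ω_in = 228001/97524

228001/97524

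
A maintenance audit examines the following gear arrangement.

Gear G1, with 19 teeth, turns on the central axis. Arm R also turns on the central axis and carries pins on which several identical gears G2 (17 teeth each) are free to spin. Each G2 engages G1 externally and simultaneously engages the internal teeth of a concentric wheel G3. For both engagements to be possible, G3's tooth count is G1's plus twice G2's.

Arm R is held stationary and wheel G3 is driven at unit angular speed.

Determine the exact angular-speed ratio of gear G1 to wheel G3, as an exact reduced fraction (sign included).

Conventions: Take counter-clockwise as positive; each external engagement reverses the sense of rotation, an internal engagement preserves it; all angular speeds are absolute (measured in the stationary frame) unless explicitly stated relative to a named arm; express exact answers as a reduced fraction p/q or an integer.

class = planetary set [G3 = 19+2·17 = 53; Willis about the carrier]
ring teeth: 19 + 2·17 = 53
19(ω_sun−ω_arm) = −53(ω_ring−ω_arm),  ω_arm = 0, ω_ring = 1
ω_sun = 0 − (53/19)(1−0) = -53/19
ω_out/ω_in = -53/19

-53/19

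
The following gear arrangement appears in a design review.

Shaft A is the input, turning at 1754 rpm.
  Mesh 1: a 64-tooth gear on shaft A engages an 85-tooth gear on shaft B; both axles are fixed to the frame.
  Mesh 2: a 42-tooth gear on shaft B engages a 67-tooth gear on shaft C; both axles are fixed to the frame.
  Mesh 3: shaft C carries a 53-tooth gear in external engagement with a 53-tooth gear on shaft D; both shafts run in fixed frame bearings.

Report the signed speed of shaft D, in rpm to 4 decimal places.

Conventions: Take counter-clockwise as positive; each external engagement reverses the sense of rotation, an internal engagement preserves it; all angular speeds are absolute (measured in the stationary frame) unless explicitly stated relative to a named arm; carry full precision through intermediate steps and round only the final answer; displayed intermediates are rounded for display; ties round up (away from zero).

topology: fixed-axis compound train — 3 meshes, A→D
mesh 1 [64T→85T]: ω = 1754.0000×64/85 = 1320.6588 rpm, sense flips to −
mesh 2 [42T→67T]: ω = 1320.6588×42/67 = 827.8757 rpm, sense flips to +
mesh 3 [53T→53T]: ω = 827.8757×53/53 = 827.8757 rpm, sense flips to −
signed output speed = -827.8757 rpm

-827.8757 rpm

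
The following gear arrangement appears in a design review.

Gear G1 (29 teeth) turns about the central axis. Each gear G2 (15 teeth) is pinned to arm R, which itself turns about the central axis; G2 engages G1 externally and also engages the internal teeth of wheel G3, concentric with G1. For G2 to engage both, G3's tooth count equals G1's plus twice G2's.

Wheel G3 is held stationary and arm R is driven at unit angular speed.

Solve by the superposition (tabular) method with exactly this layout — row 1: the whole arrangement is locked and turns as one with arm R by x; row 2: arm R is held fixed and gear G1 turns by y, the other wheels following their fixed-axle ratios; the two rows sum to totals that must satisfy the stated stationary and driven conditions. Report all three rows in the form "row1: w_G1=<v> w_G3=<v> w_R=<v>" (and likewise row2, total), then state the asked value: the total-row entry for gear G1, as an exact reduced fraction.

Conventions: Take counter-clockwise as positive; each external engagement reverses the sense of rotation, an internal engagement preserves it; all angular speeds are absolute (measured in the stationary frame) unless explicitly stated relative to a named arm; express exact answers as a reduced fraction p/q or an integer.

class = planetary set [G3 = 29+2·15 = 59; Willis about the carrier]
row 1 (train locked, turned with arm): all members turn x
row 2 (arm held, sun turns y): ω_ring = −(29/59)·y, ω_arm = 0
boundary: total ω_ring = x − (29/59)·y = 0 and total ω_arm = x = 1  ⇒  y = 59/29, x = 1
row 2 ring = −(29/59)·59/29 = -1
totals (row 1 + row 2): sun 1 + 59/29 = 88/29, ring 1 + (-1) = 0, arm 1 + 0 = 1
asked cell (total, sun) = 88/29

row1: w_G1=1 w_G3=1 w_R=1
row2: w_G1=59/29 w_G3=-1 w_R=0
total: w_G1=88/29 w_G3=0 w_R=1
asked value: 88/29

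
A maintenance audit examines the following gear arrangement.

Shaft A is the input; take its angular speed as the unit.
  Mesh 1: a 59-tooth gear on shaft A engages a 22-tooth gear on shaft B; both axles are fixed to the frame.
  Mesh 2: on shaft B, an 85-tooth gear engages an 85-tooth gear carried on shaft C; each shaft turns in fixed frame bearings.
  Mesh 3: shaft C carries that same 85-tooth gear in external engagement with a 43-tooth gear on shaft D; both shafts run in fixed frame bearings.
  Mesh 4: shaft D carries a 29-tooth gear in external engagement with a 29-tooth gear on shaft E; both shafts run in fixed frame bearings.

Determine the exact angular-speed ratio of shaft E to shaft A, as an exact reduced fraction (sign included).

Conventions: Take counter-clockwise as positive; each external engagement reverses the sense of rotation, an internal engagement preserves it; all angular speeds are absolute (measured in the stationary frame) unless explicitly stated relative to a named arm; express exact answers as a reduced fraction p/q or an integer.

class = fixed-axis compound train [4 meshes; 4 ratios multiply, 4 sense flips]
mesh 1 [59T→22T]: running ratio 59/22, sense −
mesh 2 [85T→85T]: running ratio 59/22, sense +
mesh 3 [85T→43T]: running ratio 5015/946, sense −
mesh 4 [29T→29T]: running ratio 5015/946, sense +
ω_out/ω_in = 5015/946

5015/946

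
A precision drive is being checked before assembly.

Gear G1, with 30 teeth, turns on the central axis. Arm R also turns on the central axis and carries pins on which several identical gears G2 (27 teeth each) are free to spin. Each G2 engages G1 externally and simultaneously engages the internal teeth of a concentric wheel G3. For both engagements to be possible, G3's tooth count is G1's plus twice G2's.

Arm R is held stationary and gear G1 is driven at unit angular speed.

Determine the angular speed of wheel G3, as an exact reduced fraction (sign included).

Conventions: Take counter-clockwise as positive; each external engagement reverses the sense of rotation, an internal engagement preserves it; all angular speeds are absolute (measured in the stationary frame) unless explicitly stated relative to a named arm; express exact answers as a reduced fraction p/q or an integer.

class = planetary set [G3 = 30+2·27 = 84; Willis about the carrier]
ring teeth: 30 + 2·27 = 84
30(ω_sun−ω_arm) = −84(ω_ring−ω_arm),  ω_arm = 0, ω_sun = 1
ω_ring = 0 − (30/84)(1−0) = -5/14
exact speed ratio = -5/14

-5/14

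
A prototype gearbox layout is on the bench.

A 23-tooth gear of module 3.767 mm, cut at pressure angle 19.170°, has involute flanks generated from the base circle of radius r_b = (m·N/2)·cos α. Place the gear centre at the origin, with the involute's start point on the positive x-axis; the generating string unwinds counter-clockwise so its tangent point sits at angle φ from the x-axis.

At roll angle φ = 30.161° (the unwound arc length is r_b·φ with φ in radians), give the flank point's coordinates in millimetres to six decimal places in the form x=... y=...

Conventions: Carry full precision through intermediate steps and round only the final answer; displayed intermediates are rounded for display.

x=46.200920 y=1.935010

topology: single-mesh involute geometry — m = 3.767, N = 23
pitch radius r_p = m·N/2 = 3.767·23/2 = 43.320500
base radius r_b = r_p·cos α = 43.320500·cos 19.170° = 40.918310
roll angle φ = 30.161° = 0.52640876 rad
x = r_b·(cos φ + φ·sin φ) = 46.200920
y = r_b·(sin φ − φ·cos φ) = 1.935010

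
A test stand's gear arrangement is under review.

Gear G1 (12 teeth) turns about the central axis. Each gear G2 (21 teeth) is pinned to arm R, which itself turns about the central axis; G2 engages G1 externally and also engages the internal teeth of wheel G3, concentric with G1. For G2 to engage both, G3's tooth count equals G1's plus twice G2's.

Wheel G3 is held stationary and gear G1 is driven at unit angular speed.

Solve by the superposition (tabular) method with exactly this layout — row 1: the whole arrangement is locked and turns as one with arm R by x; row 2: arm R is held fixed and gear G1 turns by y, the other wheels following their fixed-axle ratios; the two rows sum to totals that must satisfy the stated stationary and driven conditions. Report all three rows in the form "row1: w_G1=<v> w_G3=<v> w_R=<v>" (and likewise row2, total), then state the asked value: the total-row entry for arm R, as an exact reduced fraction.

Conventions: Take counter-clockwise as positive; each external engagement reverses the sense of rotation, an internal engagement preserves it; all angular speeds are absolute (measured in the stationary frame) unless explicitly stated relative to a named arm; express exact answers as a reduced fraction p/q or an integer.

row1: w_G1=2/11 w_G3=2/11 w_R=2/11
row2: w_G1=9/11 w_G3=-2/11 w_R=0
total: w_G1=1 w_G3=0 w_R=2/11
asked value: 2/11

topology: planetary set — G1 12T / G2 21T / G3 54T, arm = carrier (Willis)
superposition row 1 [locked train]: every member turns x
superposition row 2 [arm held]: sun y, ring −(12/54)·y, arm 0
boundary: total ω_ring = x − (12/54)·y = 0 and total ω_sun = x + y = 1  ⇒  y = 9/11, x = 2/11
row 2 ring = −(12/54)·9/11 = -2/11
totals (row 1 + row 2): sun 2/11 + 9/11 = 1, ring 2/11 + (-2/11) = 0, arm 2/11 + 0 = 2/11
asked cell (total, arm) = 2/11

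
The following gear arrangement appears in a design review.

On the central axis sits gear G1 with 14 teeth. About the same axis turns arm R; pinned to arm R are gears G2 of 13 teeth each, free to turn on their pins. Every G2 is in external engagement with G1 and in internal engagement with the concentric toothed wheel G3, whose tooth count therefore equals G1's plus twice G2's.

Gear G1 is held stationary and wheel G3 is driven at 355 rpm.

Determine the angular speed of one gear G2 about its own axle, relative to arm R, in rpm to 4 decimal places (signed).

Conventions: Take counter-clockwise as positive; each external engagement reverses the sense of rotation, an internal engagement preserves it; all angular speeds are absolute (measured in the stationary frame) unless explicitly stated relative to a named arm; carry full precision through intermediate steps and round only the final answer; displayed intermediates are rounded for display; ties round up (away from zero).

+283.1909 rpm

recognized (axles ride arm R): planetary set, 14/13/40 teeth
normalise by the input: solve with ω_ring = 1, then scale by 355 rpm
ring teeth: 14 + 2·13 = 40
14(ω_sun−ω_arm) = −40(ω_ring−ω_arm),  ω_sun = 0, ω_ring = 1
14(0−ω_arm) = −40(1−ω_arm)  ⇒  54·ω_arm = 40  ⇒  ω_arm = 20/27
sun–planet mesh: 14·(0−20/27) = −13·(ω_p−ω_arm)  ⇒  ω_p−ω_arm = 280/351
scale: ω_p−ω_arm = 280/351 × 355 rpm = +283.1909 rpm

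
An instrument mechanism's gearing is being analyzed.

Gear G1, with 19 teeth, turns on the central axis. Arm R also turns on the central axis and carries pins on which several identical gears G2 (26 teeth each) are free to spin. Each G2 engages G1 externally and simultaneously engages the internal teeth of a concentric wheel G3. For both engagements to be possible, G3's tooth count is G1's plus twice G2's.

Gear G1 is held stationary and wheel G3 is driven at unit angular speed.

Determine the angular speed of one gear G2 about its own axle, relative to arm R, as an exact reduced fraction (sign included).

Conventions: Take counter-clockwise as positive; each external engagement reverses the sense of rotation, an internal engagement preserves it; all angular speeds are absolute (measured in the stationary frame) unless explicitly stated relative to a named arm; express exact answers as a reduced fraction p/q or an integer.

1349/2340

recognized (axles ride arm R): planetary set, 19/26/71 teeth
ring teeth: 19 + 2·26 = 71
19(ω_sun−ω_arm) = −71(ω_ring−ω_arm),  ω_sun = 0, ω_ring = 1
19(0−ω_arm) = −71(1−ω_arm)  ⇒  90·ω_arm = 71  ⇒  ω_arm = 71/90
sun–planet mesh: 19·(0−71/90) = −26·(ω_p−ω_arm)  ⇒  ω_p−ω_arm = 1349/2340
exact speed ratio = 1349/2340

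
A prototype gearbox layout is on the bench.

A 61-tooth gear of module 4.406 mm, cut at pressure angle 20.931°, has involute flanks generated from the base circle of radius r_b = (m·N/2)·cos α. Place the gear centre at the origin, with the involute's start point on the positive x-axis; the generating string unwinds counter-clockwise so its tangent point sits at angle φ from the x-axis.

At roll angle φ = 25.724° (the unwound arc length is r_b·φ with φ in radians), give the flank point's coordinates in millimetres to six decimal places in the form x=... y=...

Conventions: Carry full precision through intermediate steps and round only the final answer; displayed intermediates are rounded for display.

single-mesh involute tooth geometry (61T wheel at module 4.406)
pitch radius r_p = m·N/2 = 4.406·61/2 = 134.383000
base radius r_b = r_p·cos α = 134.383000·cos 20.931° = 125.515244
roll angle φ = 25.724° = 0.44896850 rad
x = r_b·(cos φ + φ·sin φ) = 137.535086
y = r_b·(sin φ − φ·cos φ) = 3.710593

x=137.535086 y=3.710593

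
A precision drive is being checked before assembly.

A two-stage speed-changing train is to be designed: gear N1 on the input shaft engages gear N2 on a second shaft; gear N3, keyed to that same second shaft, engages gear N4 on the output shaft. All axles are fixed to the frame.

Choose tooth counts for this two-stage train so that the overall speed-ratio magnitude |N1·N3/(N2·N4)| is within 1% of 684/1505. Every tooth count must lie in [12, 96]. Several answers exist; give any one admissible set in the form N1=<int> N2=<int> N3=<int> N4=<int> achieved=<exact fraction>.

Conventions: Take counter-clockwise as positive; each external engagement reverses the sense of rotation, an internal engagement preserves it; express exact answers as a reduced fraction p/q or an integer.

N1=12 N2=35 N3=57 N4=43 achieved=684/1505

class = fixed-axis compound train [2-stage, 684/1505 wanted]
target = 684/1505 in lowest terms: an exact hit needs N1·N3 = k·684 and N2·N4 = k·1505 for one integer k, every count in [12, 96]; additionally prefer no 1:1 stage (N1 ≠ N2, N3 ≠ N4)
k = 1: N1·N3 = 684 = 12·57, N2·N4 = 1505 = 35·43
achieved = 12·57/(35·43) = 684/1505; |achieved − target| = 0 ≤ 171/37625 ✓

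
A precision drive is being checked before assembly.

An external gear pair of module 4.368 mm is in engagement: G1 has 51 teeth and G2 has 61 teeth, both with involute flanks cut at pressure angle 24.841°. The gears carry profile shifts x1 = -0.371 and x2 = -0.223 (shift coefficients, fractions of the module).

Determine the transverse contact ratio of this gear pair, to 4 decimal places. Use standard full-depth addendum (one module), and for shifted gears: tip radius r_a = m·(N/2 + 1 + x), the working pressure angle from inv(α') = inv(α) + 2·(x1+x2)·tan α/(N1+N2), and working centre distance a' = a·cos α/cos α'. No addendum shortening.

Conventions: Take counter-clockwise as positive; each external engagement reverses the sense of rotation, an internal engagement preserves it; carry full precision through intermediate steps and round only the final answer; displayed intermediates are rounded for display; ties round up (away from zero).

1.6366

recognized (one external pair, fixed centres): single-mesh tooth geometry, m = 4.368, N1 = 51, N2 = 61
base radii: r_b1 = 101.078428, r_b2 = 120.897728
tip radii: r_a1 = 114.131472, r_a2 = 136.617936
inv(α') = inv(24.841°) + 2·(-0.371-0.223)·tan α/(51+61) = 0.02446588  ⇒  α' = 23.44101°
a' = a·cos α / cos α' = 244.6080·cos 24.841°/cos 23.44101° = 241.943734
action lengths: √(r_a1²−r_b1²) = 53.001360, √(r_a2²−r_b2²) = 63.625465
base pitch p_b = π·m·cos α = 12.452833
CR = (53.001360 + 63.625465 − 241.943734·sin 23.44101°)/12.452833 = 1.636615
contact ratio ≈ 1.6366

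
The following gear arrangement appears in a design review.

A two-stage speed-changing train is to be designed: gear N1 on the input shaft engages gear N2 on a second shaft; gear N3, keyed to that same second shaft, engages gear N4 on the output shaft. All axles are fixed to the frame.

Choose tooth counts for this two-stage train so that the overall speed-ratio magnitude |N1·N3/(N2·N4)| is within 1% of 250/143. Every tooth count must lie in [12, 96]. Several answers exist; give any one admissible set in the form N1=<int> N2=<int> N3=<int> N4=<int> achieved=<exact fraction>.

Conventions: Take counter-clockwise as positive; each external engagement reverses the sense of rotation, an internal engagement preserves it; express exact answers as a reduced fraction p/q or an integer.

N1=20 N2=13 N3=25 N4=22 achieved=250/143

topology: fixed-axis compound train — 2 stages, target 250/143
target = 250/143 in lowest terms: an exact hit needs N1·N3 = k·250 and N2·N4 = k·143 for one integer k, every count in [12, 96]; additionally prefer no 1:1 stage (N1 ≠ N2, N3 ≠ N4)
k = 1: no 1:1-free in-range split of k·250 and k·143 into factor pairs; take k = 2
k = 2: N1·N3 = 500 = 20·25, N2·N4 = 286 = 13·22
achieved = 20·25/(13·22) = 250/143; |achieved − target| = 0 ≤ 5/286 ✓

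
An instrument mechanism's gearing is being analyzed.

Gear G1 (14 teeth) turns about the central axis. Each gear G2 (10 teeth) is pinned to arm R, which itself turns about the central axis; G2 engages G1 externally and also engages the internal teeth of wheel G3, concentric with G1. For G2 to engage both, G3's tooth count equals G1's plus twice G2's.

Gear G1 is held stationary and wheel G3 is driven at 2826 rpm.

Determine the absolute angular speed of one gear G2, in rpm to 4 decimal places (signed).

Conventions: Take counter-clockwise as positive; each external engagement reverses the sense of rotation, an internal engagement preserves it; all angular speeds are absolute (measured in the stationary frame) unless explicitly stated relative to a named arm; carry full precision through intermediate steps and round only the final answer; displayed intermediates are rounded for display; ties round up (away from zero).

+4804.2000 rpm

class = planetary set [G3 = 14+2·10 = 34; Willis about the carrier]
normalise by the input: solve with ω_ring = 1, then scale by 2826 rpm
ring teeth: 14 + 2·10 = 34
14(ω_sun−ω_arm) = −34(ω_ring−ω_arm),  ω_sun = 0, ω_ring = 1
14(0−ω_arm) = −34(1−ω_arm)  ⇒  48·ω_arm = 34  ⇒  ω_arm = 17/24
sun–planet mesh: 14·(0−17/24) = −10·(ω_p−ω_arm)  ⇒  ω_p−ω_arm = 119/120
ω_p = 17/24 + 119/120 = 17/10
scale: ω_p = 17/10 × 2826 rpm = +4804.2000 rpm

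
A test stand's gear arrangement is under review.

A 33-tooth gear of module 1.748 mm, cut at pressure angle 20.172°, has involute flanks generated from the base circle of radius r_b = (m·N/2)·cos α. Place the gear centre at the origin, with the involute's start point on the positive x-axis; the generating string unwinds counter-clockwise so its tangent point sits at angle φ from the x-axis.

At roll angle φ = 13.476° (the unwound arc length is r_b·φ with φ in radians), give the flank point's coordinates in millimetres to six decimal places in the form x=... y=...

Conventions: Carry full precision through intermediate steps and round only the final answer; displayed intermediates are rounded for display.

topology: single-mesh involute geometry — m = 1.748, N = 33
pitch radius r_p = m·N/2 = 1.748·33/2 = 28.842000
base radius r_b = r_p·cos α = 28.842000·cos 20.172° = 27.072879
roll angle φ = 13.476° = 0.23520057 rad
x = r_b·(cos φ + φ·sin φ) = 27.811382
y = r_b·(sin φ − φ·cos φ) = 0.116768

x=27.811382 y=0.116768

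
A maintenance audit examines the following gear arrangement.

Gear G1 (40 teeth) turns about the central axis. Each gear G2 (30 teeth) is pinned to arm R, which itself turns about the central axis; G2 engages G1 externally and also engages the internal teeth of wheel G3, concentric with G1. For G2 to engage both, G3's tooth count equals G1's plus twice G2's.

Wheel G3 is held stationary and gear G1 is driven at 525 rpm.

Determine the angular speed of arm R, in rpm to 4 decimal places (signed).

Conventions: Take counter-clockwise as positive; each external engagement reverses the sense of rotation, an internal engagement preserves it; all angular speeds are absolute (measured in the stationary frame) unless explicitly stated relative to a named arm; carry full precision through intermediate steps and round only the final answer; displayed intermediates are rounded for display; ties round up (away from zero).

+150.0000 rpm

class = planetary set [G3 = 40+2·30 = 100; Willis about the carrier]
normalise by the input: solve with ω_sun = 1, then scale by 525 rpm
ring teeth: 40 + 2·30 = 100
40(ω_sun−ω_arm) = −100(ω_ring−ω_arm),  ω_ring = 0, ω_sun = 1
40(1−ω_arm) = −100(0−ω_arm)  ⇒  140·ω_arm = 40  ⇒  ω_arm = 2/7
scale: ω_arm = 2/7 × 525 rpm = +150.0000 rpm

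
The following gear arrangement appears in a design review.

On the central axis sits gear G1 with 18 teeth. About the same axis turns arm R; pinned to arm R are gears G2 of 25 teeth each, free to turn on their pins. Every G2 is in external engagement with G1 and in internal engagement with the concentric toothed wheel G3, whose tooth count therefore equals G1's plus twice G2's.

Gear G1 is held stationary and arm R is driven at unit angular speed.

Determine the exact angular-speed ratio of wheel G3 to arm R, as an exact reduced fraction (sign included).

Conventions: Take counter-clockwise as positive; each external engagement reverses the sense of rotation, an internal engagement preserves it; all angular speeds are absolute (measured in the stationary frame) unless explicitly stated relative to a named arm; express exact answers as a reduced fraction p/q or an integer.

topology: planetary set — G1 18T / G2 25T / G3 68T, arm = carrier (Willis)
ring teeth: 18 + 2·25 = 68
18(ω_sun−ω_arm) = −68(ω_ring−ω_arm),  ω_sun = 0, ω_arm = 1
ω_ring = 1 − (18/68)(0−1) = 43/34
ω_out/ω_in = 43/34

43/34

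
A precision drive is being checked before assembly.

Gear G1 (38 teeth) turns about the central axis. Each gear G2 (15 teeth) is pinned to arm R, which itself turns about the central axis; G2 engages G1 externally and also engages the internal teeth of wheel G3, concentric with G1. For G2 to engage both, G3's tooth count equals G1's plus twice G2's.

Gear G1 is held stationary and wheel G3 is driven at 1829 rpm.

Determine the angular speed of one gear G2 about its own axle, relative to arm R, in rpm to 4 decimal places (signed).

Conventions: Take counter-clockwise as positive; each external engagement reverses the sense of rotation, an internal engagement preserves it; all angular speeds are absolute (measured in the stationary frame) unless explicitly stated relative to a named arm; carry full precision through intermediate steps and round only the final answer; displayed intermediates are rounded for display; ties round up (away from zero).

class = planetary set [G3 = 38+2·15 = 68; Willis about the carrier]
normalise by the input: solve with ω_ring = 1, then scale by 1829 rpm
ring teeth: 38 + 2·15 = 68
38(ω_sun−ω_arm) = −68(ω_ring−ω_arm),  ω_sun = 0, ω_ring = 1
38(0−ω_arm) = −68(1−ω_arm)  ⇒  106·ω_arm = 68  ⇒  ω_arm = 34/53
sun–planet mesh: 38·(0−34/53) = −15·(ω_p−ω_arm)  ⇒  ω_p−ω_arm = 1292/795
scale: ω_p−ω_arm = 1292/795 × 1829 rpm = +2972.4126 rpm

+2972.4126 rpm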